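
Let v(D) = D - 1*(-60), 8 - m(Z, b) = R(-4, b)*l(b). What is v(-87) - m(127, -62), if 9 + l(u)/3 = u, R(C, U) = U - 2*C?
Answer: 11467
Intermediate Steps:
l(u) = -27 + 3*u
m(Z, b) = 8 - (-27 + 3*b)*(8 + b) (m(Z, b) = 8 - (b - 2*(-4))*(-27 + 3*b) = 8 - (b + 8)*(-27 + 3*b) = 8 - (8 + b)*(-27 + 3*b) = 8 - (-27 + 3*b)*(8 + b))
v(D) = 60 + D (v(D) = D + 60 = 60 + D)
v(-87) - m(127, -62) = (60 - 87) - (8 - 3*(-9 - 62)*(8 - 62)) = -27 - (8 - 3*(-71)*(-54)) = -27 - (8 - 11502) = -27 - 1*(-11494) = -27 + 11494 = 11467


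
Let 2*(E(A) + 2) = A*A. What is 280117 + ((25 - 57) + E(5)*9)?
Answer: 560359/2 ≈ 2.8018e+5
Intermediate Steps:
E(A) = -2 + A²/2 (E(A) = -2 + (A*A)/2 = -2 + A²/2)
280117 + ((25 - 57) + E(5)*9) = 280117 + ((25 - 57) + (-2 + (½)*5²)*9) = 280117 + (-32 + (-2 + (½)*25)*9) = 280117 + (-32 + (-2 + 25/2)*9) = 280117 + (-32 + (21/2)*9) = 280117 + (-32 + 189/2) = 280117 + 125/2 = 560359/2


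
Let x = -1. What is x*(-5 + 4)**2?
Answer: -1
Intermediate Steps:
x*(-5 + 4)**2 = -(-5 + 4)**2 = -1*(-1)**2 = -1*1 = -1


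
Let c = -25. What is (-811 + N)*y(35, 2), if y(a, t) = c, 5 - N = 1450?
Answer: 56400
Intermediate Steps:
N = -1445 (N = 5 - 1*1450 = 5 - 1450 = -1445)
y(a, t) = -25
(-811 + N)*y(35, 2) = (-811 - 1445)*(-25) = -2256*(-25) = 56400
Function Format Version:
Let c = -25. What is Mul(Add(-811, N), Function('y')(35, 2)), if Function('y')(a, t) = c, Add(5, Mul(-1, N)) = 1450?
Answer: 56400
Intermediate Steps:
N = -1445 (N = Add(5, Mul(-1, 1450)) = Add(5, -1450) = -1445)
Function('y')(a, t) = -25
Mul(Add(-811, N), Function('y')(35, 2)) = Mul(Add(-811, -1445), -25) = Mul(-2256, -25) = 56400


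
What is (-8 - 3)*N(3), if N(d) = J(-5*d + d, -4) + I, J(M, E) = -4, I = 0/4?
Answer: 44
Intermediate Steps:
I = 0 (I = 0*(¼) = 0)
N(d) = -4 (N(d) = -4 + 0 = -4)
(-8 - 3)*N(3) = (-8 - 3)*(-4) = -11*(-4) = 44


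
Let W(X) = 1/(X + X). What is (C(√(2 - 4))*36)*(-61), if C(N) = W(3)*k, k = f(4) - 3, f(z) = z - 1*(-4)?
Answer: -1830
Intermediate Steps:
f(z) = 4 + z (f(z) = z + 4 = 4 + z)
W(X) = 1/(2*X)
k = 5 (k = (4 + 4) - 3 = 8 - 3 = 5)
C(N) = ⅚ (C(N) = ((½)/3)*5 = ((½)*(⅓))*5 = (⅙)*5 = ⅚)
(C(√(2 - 4))*36)*(-61) = ((⅚)*36)*(-61) = 30*(-61) = -1830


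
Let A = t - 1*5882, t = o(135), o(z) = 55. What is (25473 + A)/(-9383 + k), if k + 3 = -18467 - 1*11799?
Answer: -9823/19826 ≈ -0.49546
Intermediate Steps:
t = 55
k = -30269 (k = -3 + (-18467 - 1*11799) = -3 + (-18467 - 11799) = -3 - 30266 = -30269)
A = -5827 (A = 55 - 1*5882 = 55 - 5882 = -5827)
(25473 + A)/(-9383 + k) = (25473 - 5827)/(-9383 - 30269) = 19646/(-39652) = 19646*(-1/39652) = -9823/19826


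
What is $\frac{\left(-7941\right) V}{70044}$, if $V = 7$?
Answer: $- \frac{18529}{23348} \approx -0.7936$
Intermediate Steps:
$\frac{\left(-7941\right) V}{70044} = \frac{\left(-7941\right) 7}{70044} = \left(-55587\right) \frac{1}{70044} = - \frac{18529}{23348}$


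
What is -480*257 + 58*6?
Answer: -123012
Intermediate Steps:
-480*257 + 58*6 = -123360 + 348 = -123012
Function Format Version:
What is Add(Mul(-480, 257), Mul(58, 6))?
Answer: -123012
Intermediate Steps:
Add(Mul(-480, 257), Mul(58, 6)) = Add(-123360, 348) = -123012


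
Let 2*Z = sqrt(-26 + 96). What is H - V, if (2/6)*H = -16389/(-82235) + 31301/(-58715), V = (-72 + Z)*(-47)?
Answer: -653769428376/193137121 + 47*sqrt(70)/2 ≈ -3188.4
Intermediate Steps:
Z = sqrt(70)/2 (Z = sqrt(-26 + 96)/2 = sqrt(70)/2 ≈ 4.1833)
V = 3384 - 47*sqrt(70)/2 (V = (-72 + sqrt(70)/2)*(-47) = 3384 - 47*sqrt(70)/2 ≈ 3187.4)
H = -193410912/193137121 (H = 3*(-16389/(-82235) + 31301/(-58715)) = 3*(-16389*(-1/82235) + 31301*(-1/58715)) = 3*(16389/82235 - 31301/58715) = 3*(-64470304/193137121) = -193410912/193137121 ≈ -1.0014)
H - V = -193410912/193137121 - (3384 - 47*sqrt(70)/2) = -193410912/193137121 + (-3384 + 47*sqrt(70)/2) = -653769428376/193137121 + 47*sqrt(70)/2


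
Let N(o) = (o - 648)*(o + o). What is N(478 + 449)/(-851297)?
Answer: -517266/851297 ≈ -0.60762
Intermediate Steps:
N(o) = 2*o*(-648 + o) (N(o) = (-648 + o)*(2*o) = 2*o*(-648 + o))
N(478 + 449)/(-851297) = (2*(478 + 449)*(-648 + (478 + 449)))/(-851297) = (2*927*(-648 + 927))*(-1/851297) = (2*927*279)*(-1/851297) = 517266*(-1/851297) = -517266/851297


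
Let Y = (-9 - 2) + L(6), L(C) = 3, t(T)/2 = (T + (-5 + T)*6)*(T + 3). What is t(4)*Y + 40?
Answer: 264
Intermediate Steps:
t(T) = 2*(-30 + 7*T)*(3 + T) (t(T) = 2*((T + (-5 + T)*6)*(T + 3)) = 2*((T + (-30 + 6*T))*(3 + T)) = 2*((-30 + 7*T)*(3 + T)) = 2*(-30 + 7*T)*(3 + T))
Y = -8 (Y = (-9 - 2) + 3 = -11 + 3 = -8)
t(4)*Y + 40 = (-180 - 18*4 + 14*4**2)*(-8) + 40 = (-180 - 72 + 14*16)*(-8) + 40 = (-180 - 72 + 224)*(-8) + 40 = -28*(-8) + 40 = 224 + 40 = 264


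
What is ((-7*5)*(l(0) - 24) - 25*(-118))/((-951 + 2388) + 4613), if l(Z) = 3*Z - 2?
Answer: 386/605 ≈ 0.63802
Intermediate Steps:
l(Z) = -2 + 3*Z
((-7*5)*(l(0) - 24) - 25*(-118))/((-951 + 2388) + 4613) = ((-7*5)*((-2 + 3*0) - 24) - 25*(-118))/((-951 + 2388) + 4613) = (-35*((-2 + 0) - 24) + 2950)/(1437 + 4613) = (-35*(-2 - 24) + 2950)/6050 = (-35*(-26) + 2950)*(1/6050) = (910 + 2950)*(1/6050) = 3860*(1/6050) = 386/605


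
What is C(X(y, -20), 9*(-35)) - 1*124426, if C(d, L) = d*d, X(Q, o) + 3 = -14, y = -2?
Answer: -124137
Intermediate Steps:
X(Q, o) = -17 (X(Q, o) = -3 - 14 = -17)
C(d, L) = d²
C(X(y, -20), 9*(-35)) - 1*124426 = (-17)² - 1*124426 = 289 - 124426 = -124137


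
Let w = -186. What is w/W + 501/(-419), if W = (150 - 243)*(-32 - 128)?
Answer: -40499/33520 ≈ -1.2082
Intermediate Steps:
W = 14880 (W = -93*(-160) = 14880)
w/W + 501/(-419) = -186/14880 + 501/(-419) = -186*1/14880 + 501*(-1/419) = -1/80 - 501/419 = -40499/33520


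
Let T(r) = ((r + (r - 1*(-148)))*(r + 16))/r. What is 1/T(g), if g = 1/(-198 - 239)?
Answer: -437/452135934 ≈ -9.6652e-7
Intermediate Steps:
g = -1/437 (g = 1/(-437) = -1/437 ≈ -0.0022883)
T(r) = (16 + r)*(148 + 2*r)/r (T(r) = ((r + (r + 148))*(16 + r))/r = ((r + (148 + r))*(16 + r))/r = ((148 + 2*r)*(16 + r))/r = ((16 + r)*(148 + 2*r))/r = (16 + r)*(148 + 2*r)/r)
1/T(g) = 1/(180 + 2*(-1/437) + 2368/(-1/437)) = 1/(180 - 2/437 + 2368*(-437)) = 1/(180 - 2/437 - 1034816) = 1/(-452135934/437) = -437/452135934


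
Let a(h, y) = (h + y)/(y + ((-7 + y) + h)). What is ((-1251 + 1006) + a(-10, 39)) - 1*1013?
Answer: -76709/61 ≈ -1257.5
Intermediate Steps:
a(h, y) = (h + y)/(-7 + h + 2*y) (a(h, y) = (h + y)/(y + (-7 + h + y)) = (h + y)/(-7 + h + 2*y))
((-1251 + 1006) + a(-10, 39)) - 1*1013 = ((-1251 + 1006) + (-10 + 39)/(-7 - 10 + 2*39)) - 1*1013 = (-245 + 29/(-7 - 10 + 78)) - 1013 = (-245 + 29/61) - 1013 = -14916/61 - 1013 = -76709/61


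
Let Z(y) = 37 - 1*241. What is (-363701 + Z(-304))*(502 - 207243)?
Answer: 75234083605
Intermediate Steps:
Z(y) = -204 (Z(y) = 37 - 241 = -204)
(-363701 + Z(-304))*(502 - 207243) = (-363701 - 204)*(502 - 207243) = -363905*(-206741) = 75234083605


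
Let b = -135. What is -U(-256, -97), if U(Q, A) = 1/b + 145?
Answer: -19574/135 ≈ -144.99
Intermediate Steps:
U(Q, A) = 19574/135 (U(Q, A) = 1/(-135) + 145 = -1/135 + 145 = 19574/135)
-U(-256, -97) = -1*19574/135 = -19574/135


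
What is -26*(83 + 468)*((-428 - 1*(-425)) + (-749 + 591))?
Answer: 2306486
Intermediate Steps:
-26*(83 + 468)*((-428 - 1*(-425)) + (-749 + 591)) = -14326*((-428 + 425) - 158) = -14326*(-3 - 158) = -14326*(-161) = -26*(-88711) = 2306486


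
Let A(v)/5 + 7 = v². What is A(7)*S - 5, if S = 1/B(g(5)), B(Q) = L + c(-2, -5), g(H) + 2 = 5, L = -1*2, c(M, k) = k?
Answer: -35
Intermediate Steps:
L = -2
g(H) = 3 (g(H) = -2 + 5 = 3)
B(Q) = -7 (B(Q) = -2 - 5 = -7)
A(v) = -35 + 5*v²
S = -⅐ (S = 1/(-7) = -⅐ ≈ -0.14286)
A(7)*S - 5 = (-35 + 5*7²)*(-⅐) - 5 = (-35 + 5*49)*(-⅐) - 5 = (-35 + 245)*(-⅐) - 5 = 210*(-⅐) - 5 = -30 - 5 = -35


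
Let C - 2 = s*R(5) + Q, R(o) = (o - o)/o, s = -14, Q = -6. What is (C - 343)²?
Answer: 120409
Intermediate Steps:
R(o) = 0 (R(o) = 0/o = 0)
C = -4 (C = 2 + (-14*0 - 6) = 2 + (0 - 6) = 2 - 6 = -4)
(C - 343)² = (-4 - 343)² = (-347)² = 120409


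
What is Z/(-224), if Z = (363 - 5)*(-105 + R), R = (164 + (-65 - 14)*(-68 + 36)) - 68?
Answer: -450901/112 ≈ -4025.9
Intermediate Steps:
R = 2624 (R = (164 - 79*(-32)) - 68 = (164 + 2528) - 68 = 2692 - 68 = 2624)
Z = 901802 (Z = (363 - 5)*(-105 + 2624) = 358*2519 = 901802)
Z/(-224) = 901802/(-224) = 901802*(-1/224) = -450901/112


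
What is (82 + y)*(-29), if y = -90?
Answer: 232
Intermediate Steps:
(82 + y)*(-29) = (82 - 90)*(-29) = -8*(-29) = 232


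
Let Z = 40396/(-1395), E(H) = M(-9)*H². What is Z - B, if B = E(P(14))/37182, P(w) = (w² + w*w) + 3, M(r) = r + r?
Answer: 402630613/8644815 ≈ 46.575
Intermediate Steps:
M(r) = 2*r
P(w) = 3 + 2*w² (P(w) = (w² + w²) + 3 = 2*w² + 3 = 3 + 2*w²)
E(H) = -18*H² (E(H) = (2*(-9))*H² = -18*H²)
Z = -40396/1395 (Z = 40396*(-1/1395) = -40396/1395 ≈ -28.958)
B = -468075/6197 (B = -18*(3 + 2*14²)²/37182 = -18*(3 + 2*196)²*(1/37182) = -18*(3 + 392)²*(1/37182) = -18*395²*(1/37182) = -18*156025*(1/37182) = -2808450*1/37182 = -468075/6197 ≈ -75.532)
Z - B = -40396/1395 - 1*(-468075/6197) = -40396/1395 + 468075/6197 = 402630613/8644815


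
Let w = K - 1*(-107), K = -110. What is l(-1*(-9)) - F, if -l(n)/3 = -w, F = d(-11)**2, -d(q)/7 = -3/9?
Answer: -130/9 ≈ -14.444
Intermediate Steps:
w = -3 (w = -110 - 1*(-107) = -110 + 107 = -3)
d(q) = 7/3 (d(q) = -(-21)/9 = -7*(-1/3) = 7/3)
F = 49/9 (F = (7/3)**2 = 49/9 ≈ 5.4444)
l(n) = -9 (l(n) = -(-3)*(-3) = -3*3 = -9)
l(-1*(-9)) - F = -9 - 1*49/9 = -9 - 49/9 = -130/9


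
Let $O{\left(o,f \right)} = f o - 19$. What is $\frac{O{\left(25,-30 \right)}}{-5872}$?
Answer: $\frac{769}{5872} \approx 0.13096$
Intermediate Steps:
$O{\left(o,f \right)} = -19 + f o$
$\frac{O{\left(25,-30 \right)}}{-5872} = \frac{-19 - 750}{-5872} = \left(-19 - 750\right) \left(- \frac{1}{5872}\right) = \left(-769\right) \left(- \frac{1}{5872}\right) = \frac{769}{5872}$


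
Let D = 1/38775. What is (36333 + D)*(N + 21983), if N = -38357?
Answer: -7689296310808/12925 ≈ -5.9492e+8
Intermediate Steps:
D = 1/38775 ≈ 2.5790e-5
(36333 + D)*(N + 21983) = (36333 + 1/38775)*(-38357 + 21983) = (1408812076/38775)*(-16374) = -7689296310808/12925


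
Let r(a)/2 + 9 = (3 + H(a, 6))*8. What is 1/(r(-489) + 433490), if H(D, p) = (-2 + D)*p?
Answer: 1/386384 ≈ 2.5881e-6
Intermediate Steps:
H(D, p) = p*(-2 + D)
r(a) = -162 + 96*a (r(a) = -18 + 2*((3 + 6*(-2 + a))*8) = -18 + 2*((3 + (-12 + 6*a))*8) = -18 + 2*((-9 + 6*a)*8) = -18 + 2*(-72 + 48*a) = -18 + (-144 + 96*a) = -162 + 96*a)
1/(r(-489) + 433490) = 1/((-162 + 96*(-489)) + 433490) = 1/((-162 - 46944) + 433490) = 1/(-47106 + 433490) = 1/386384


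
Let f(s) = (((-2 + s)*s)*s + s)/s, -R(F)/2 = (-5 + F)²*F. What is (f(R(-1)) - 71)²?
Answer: 24700900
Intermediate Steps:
R(F) = -2*F*(-5 + F)² (R(F) = -2*(-5 + F)²*F = -2*F*(-5 + F)²)
f(s) = (s + s²*(-2 + s))/s (f(s) = ((s*(-2 + s))*s + s)/s = (s²*(-2 + s) + s)/s = (s + s²*(-2 + s))/s)
(f(R(-1)) - 71)² = ((1 + (-2*(-1)*(-5 - 1)²)² - (-4)*(-1)*(-5 - 1)²) - 71)² = ((1 + (-2*(-1)*(-6)²)² - (-4)*(-1)*(-6)²) - 71)² = ((1 + (-2*(-1)*36)² - (-4)*(-1)*36) - 71)² = ((1 + 72² - 2*72) - 71)² = ((1 + 5184 - 144) - 71)² = (5041 - 71)² = 4970² = 24700900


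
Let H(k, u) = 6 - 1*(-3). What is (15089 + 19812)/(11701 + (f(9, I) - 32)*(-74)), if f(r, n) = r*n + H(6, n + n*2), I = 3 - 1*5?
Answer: 34901/14735 ≈ 2.3686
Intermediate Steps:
H(k, u) = 9 (H(k, u) = 6 + 3 = 9)
I = -2 (I = 3 - 5 = -2)
f(r, n) = 9 + n*r (f(r, n) = r*n + 9 = n*r + 9 = 9 + n*r)
(15089 + 19812)/(11701 + (f(9, I) - 32)*(-74)) = (15089 + 19812)/(11701 + ((9 - 2*9) - 32)*(-74)) = 34901/(11701 + ((9 - 18) - 32)*(-74)) = 34901/(11701 + (-9 - 32)*(-74)) = 34901/(11701 - 41*(-74)) = 34901/(11701 + 3034) = 34901/14735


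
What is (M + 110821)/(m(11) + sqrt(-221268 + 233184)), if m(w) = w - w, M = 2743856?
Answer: 951559*sqrt(331)/662 ≈ 26151.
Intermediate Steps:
m(w) = 0
(M + 110821)/(m(11) + sqrt(-221268 + 233184)) = (2743856 + 110821)/(0 + sqrt(-221268 + 233184)) = 2854677/(0 + sqrt(11916)) = 2854677/(0 + 6*sqrt(331)) = 2854677/((6*sqrt(331))) = 2854677*(sqrt(331)/1986) = 951559*sqrt(331)/662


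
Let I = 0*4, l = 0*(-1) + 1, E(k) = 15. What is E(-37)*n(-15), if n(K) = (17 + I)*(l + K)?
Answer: -3570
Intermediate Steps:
l = 1 (l = 0 + 1 = 1)
I = 0
n(K) = 17 + 17*K (n(K) = (17 + 0)*(1 + K) = 17*(1 + K) = 17 + 17*K)
E(-37)*n(-15) = 15*(17 + 17*(-15)) = 15*(17 - 255) = 15*(-238) = -3570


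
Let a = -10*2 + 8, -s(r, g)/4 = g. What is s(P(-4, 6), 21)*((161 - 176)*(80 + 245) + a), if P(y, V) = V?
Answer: 410508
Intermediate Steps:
s(r, g) = -4*g
a = -12 (a = -20 + 8 = -12)
s(P(-4, 6), 21)*((161 - 176)*(80 + 245) + a) = (-4*21)*((161 - 176)*(80 + 245) - 12) = -84*(-15*325 - 12) = -84*(-4875 - 12) = -84*(-4887) = 410508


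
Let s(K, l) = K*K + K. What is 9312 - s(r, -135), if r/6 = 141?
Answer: -707250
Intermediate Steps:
r = 846 (r = 6*141 = 846)
s(K, l) = K + K**2 (s(K, l) = K**2 + K = K + K**2)
9312 - s(r, -135) = 9312 - 846*(1 + 846) = 9312 - 846*847 = 9312 - 1*716562 = 9312 - 716562 = -707250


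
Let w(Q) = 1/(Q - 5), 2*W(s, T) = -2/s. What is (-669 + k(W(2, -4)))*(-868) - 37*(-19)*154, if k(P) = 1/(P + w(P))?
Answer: 10353406/15 ≈ 6.9023e+5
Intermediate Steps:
W(s, T) = -1/s (W(s, T) = (-2/s)/2 = -1/s)
w(Q) = 1/(-5 + Q)
k(P) = 1/(P + 1/(-5 + P))
(-669 + k(W(2, -4)))*(-868) - 37*(-19)*154 = (-669 + (-5 - 1/2)/(1 + (-1/2)*(-5 - 1/2)))*(-868) - 37*(-19)*154 = (-669 + (-5 - 1*1/2)/(1 + (-1*1/2)*(-5 - 1*1/2)))*(-868) - (-703)*154 = (-669 + (-5 - 1/2)/(1 - (-5 - 1/2)/2))*(-868) - 1*(-108262) = (-669 - 11/2/(1 - 1/2*(-11/2)))*(-868) + 108262 = (-669 - 11/2/(1 + 11/4))*(-868) + 108262 = (-669 - 11/2/(15/4))*(-868) + 108262 = (-669 + (4/15)*(-11/2))*(-868) + 108262 = (-669 - 22/15)*(-868) + 108262 = -10057/15*(-868) + 108262 = 8729476/15 + 108262 = 10353406/15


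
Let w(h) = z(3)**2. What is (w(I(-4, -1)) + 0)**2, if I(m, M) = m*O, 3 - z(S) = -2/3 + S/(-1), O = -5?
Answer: 160000/81 ≈ 1975.3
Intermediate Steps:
z(S) = 11/3 + S (z(S) = 3 - (-2/3 + S/(-1)) = 3 - (-2*1/3 + S*(-1)) = 3 - (-2/3 - S) = 3 + (2/3 + S) = 11/3 + S)
I(m, M) = -5*m (I(m, M) = m*(-5) = -5*m)
w(h) = 400/9 (w(h) = (11/3 + 3)**2 = (20/3)**2 = 400/9)
(w(I(-4, -1)) + 0)**2 = (400/9 + 0)**2 = (400/9)**2 = 160000/81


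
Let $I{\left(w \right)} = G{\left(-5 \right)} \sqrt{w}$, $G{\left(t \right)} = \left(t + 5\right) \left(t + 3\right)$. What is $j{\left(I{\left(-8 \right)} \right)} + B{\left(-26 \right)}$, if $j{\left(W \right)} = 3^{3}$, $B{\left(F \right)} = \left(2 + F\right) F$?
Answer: $651$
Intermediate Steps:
$B{\left(F \right)} = F \left(2 + F\right)$
$G{\left(t \right)} = \left(3 + t\right) \left(5 + t\right)$ ($G{\left(t \right)} = \left(5 + t\right) \left(3 + t\right) = \left(3 + t\right) \left(5 + t\right)$)
$I{\left(w \right)} = 0$ ($I{\left(w \right)} = \left(15 + \left(-5\right)^{2} + 8 \left(-5\right)\right) \sqrt{w} = \left(15 + 25 - 40\right) \sqrt{w} = 0 \sqrt{w} = 0$)
$j{\left(W \right)} = 27$
$j{\left(I{\left(-8 \right)} \right)} + B{\left(-26 \right)} = 27 - 26 \left(2 - 26\right) = 27 - -624 = 27 + 624 = 651$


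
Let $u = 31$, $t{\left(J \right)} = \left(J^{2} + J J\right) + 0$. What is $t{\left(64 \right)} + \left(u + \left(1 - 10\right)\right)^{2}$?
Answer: $8676$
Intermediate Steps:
$t{\left(J \right)} = 2 J^{2}$ ($t{\left(J \right)} = \left(J^{2} + J^{2}\right) + 0 = 2 J^{2} + 0 = 2 J^{2}$)
$t{\left(64 \right)} + \left(u + \left(1 - 10\right)\right)^{2} = 2 \cdot 64^{2} + \left(31 + \left(1 - 10\right)\right)^{2} = 2 \cdot 4096 + \left(31 + \left(1 - 10\right)\right)^{2} = 8192 + \left(31 - 9\right)^{2} = 8192 + 22^{2} = 8192 + 484 = 8676$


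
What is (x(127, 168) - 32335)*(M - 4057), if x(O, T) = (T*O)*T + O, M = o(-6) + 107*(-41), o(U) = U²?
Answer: -29867233920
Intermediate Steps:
M = -4351 (M = (-6)² + 107*(-41) = 36 - 4387 = -4351)
x(O, T) = O + O*T² (x(O, T) = (O*T)*T + O = O*T² + O = O + O*T²)
(x(127, 168) - 32335)*(M - 4057) = (127*(1 + 168²) - 32335)*(-4351 - 4057) = (127*(1 + 28224) - 32335)*(-8408) = (127*28225 - 32335)*(-8408) = (3584575 - 32335)*(-8408) = 3552240*(-8408) = -29867233920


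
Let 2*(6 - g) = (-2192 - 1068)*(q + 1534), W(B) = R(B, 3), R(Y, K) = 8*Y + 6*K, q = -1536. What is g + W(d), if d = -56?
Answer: -3684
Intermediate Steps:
R(Y, K) = 6*K + 8*Y
W(B) = 18 + 8*B (W(B) = 6*3 + 8*B = 18 + 8*B)
g = -3254 (g = 6 - (-2192 - 1068)*(-1536 + 1534)/2 = 6 - (-1630)*(-2) = 6 - 1/2*6520 = 6 - 3260 = -3254)
g + W(d) = -3254 + (18 + 8*(-56)) = -3254 + (18 - 448) = -3254 - 430 = -3684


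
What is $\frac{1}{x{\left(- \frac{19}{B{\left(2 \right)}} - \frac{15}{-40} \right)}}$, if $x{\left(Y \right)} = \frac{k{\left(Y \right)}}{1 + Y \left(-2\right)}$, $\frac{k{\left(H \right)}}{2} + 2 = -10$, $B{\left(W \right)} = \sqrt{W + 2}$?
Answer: $- \frac{77}{96} \approx -0.80208$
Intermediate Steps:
$B{\left(W \right)} = \sqrt{2 + W}$
$k{\left(H \right)} = -24$ ($k{\left(H \right)} = -4 + 2 \left(-10\right) = -4 - 20 = -24$)
$x{\left(Y \right)} = - \frac{24}{1 - 2 Y}$ ($x{\left(Y \right)} = - \frac{24}{1 + Y \left(-2\right)} = - \frac{24}{1 - 2 Y}$)
$\frac{1}{x{\left(- \frac{19}{B{\left(2 \right)}} - \frac{15}{-40} \right)}} = \frac{1}{24 \frac{1}{-1 + 2 \left(- \frac{19}{\sqrt{2 + 2}} - \frac{15}{-40}\right)}} = \frac{1}{24 \frac{1}{-1 + 2 \left(- \frac{19}{\sqrt{4}} - - \frac{3}{8}\right)}} = \frac{1}{24 \frac{1}{-1 + 2 \left(- \frac{19}{2} + \frac{3}{8}\right)}} = \frac{1}{24 \frac{1}{-1 + 2 \left(- \frac{73}{8}\right)}} = \frac{1}{24 \frac{1}{-1 - \frac{73}{4}}} = \frac{1}{24 \frac{1}{- \frac{77}{4}}} = \frac{1}{24 \left(- \frac{4}{77}\right)} = \frac{1}{- \frac{96}{77}} = - \frac{77}{96}$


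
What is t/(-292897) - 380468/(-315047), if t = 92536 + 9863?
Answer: 7197948913/8388756469 ≈ 0.85805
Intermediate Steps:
t = 102399
t/(-292897) - 380468/(-315047) = 102399/(-292897) - 380468/(-315047) = 102399*(-1/292897) - 380468*(-1/315047) = -9309/26627 + 380468/315047 = 7197948913/8388756469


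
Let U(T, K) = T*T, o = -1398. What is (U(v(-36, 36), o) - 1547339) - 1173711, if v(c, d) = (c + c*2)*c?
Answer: 12395494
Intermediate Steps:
v(c, d) = 3*c² (v(c, d) = (c + 2*c)*c = (3*c)*c = 3*c²)
U(T, K) = T²
(U(v(-36, 36), o) - 1547339) - 1173711 = ((3*(-36)²)² - 1547339) - 1173711 = ((3*1296)² - 1547339) - 1173711 = (3888² - 1547339) - 1173711 = (15116544 - 1547339) - 1173711 = 13569205 - 1173711 = 12395494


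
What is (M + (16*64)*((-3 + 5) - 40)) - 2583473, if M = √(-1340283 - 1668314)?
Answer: -2622385 + I*√3008597 ≈ -2.6224e+6 + 1734.5*I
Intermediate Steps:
M = I*√3008597 (M = √(-3008597) = I*√3008597 ≈ 1734.5*I)
(M + (16*64)*((-3 + 5) - 40)) - 2583473 = (I*√3008597 + (16*64)*((-3 + 5) - 40)) - 2583473 = (I*√3008597 + 1024*(2 - 40)) - 2583473 = (I*√3008597 + 1024*(-38)) - 2583473 = (I*√3008597 - 38912) - 2583473 = (-38912 + I*√3008597) - 2583473 = -2622385 + I*√3008597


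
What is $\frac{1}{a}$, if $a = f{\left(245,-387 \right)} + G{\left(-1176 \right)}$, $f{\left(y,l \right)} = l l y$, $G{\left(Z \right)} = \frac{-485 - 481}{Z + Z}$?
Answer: $\frac{56}{2054830703} \approx 2.7253 \cdot 10^{-8}$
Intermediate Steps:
$G{\left(Z \right)} = - \frac{483}{Z}$ ($G{\left(Z \right)} = - \frac{966}{2 Z} = - 966 \frac{1}{2 Z} = - \frac{483}{Z}$)
$f{\left(y,l \right)} = y l^{2}$ ($f{\left(y,l \right)} = l^{2} y = y l^{2}$)
$a = \frac{2054830703}{56}$ ($a = 245 \left(-387\right)^{2} - \frac{483}{-1176} = 245 \cdot 149769 - - \frac{23}{56} = 36693405 + \frac{23}{56} = \frac{2054830703}{56} \approx 3.6693 \cdot 10^{7}$)
$\frac{1}{a} = \frac{1}{\frac{2054830703}{56}} = \frac{56}{2054830703}$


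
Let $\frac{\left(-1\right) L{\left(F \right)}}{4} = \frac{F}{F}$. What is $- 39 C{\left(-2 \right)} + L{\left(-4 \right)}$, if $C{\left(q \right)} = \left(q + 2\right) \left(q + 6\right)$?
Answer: $-4$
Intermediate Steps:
$C{\left(q \right)} = \left(2 + q\right) \left(6 + q\right)$
$L{\left(F \right)} = -4$ ($L{\left(F \right)} = - 4 \frac{F}{F} = \left(-4\right) 1 = -4$)
$- 39 C{\left(-2 \right)} + L{\left(-4 \right)} = - 39 \left(12 + \left(-2\right)^{2} + 8 \left(-2\right)\right) - 4 = - 39 \left(12 + 4 - 16\right) - 4 = \left(-39\right) 0 - 4 = 0 - 4 = -4$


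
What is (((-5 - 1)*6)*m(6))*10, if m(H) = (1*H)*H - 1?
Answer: -12600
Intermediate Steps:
m(H) = -1 + H² (m(H) = H*H - 1 = H² - 1 = -1 + H²)
(((-5 - 1)*6)*m(6))*10 = (((-5 - 1)*6)*(-1 + 6²))*10 = ((-6*6)*(-1 + 36))*10 = -36*35*10 = -1260*10 = -12600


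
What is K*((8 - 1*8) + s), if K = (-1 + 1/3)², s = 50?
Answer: 200/9 ≈ 22.222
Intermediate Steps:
K = 4/9 (K = (-1 + ⅓)² = (-⅔)² = 4/9 ≈ 0.44444)
K*((8 - 1*8) + s) = 4*((8 - 1*8) + 50)/9 = 4*((8 - 8) + 50)/9 = 4*(0 + 50)/9 = (4/9)*50 = 200/9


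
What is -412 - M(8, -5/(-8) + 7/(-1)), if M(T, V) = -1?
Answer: -411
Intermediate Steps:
-412 - M(8, -5/(-8) + 7/(-1)) = -412 - 1*(-1) = -412 + 1 = -411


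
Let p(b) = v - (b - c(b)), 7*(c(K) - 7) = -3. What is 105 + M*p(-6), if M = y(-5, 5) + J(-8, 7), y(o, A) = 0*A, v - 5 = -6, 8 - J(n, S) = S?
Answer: 816/7 ≈ 116.57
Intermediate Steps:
c(K) = 46/7 (c(K) = 7 + (⅐)*(-3) = 7 - 3/7 = 46/7)
J(n, S) = 8 - S
v = -1 (v = 5 - 6 = -1)
y(o, A) = 0
M = 1 (M = 0 + (8 - 1*7) = 0 + (8 - 7) = 0 + 1 = 1)
p(b) = 39/7 - b (p(b) = -1 - (b - 1*46/7) = -1 - (b - 46/7) = -1 - (-46/7 + b) = -1 + (46/7 - b) = 39/7 - b)
105 + M*p(-6) = 105 + 1*(39/7 - 1*(-6)) = 105 + 1*(39/7 + 6) = 105 + 1*(81/7) = 105 + 81/7 = 816/7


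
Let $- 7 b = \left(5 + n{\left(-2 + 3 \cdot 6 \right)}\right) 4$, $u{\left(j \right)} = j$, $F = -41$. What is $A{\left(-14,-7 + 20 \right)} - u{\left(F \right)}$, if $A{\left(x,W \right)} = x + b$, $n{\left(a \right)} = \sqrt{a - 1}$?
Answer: $\frac{169}{7} - \frac{4 \sqrt{15}}{7} \approx 21.93$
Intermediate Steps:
$n{\left(a \right)} = \sqrt{-1 + a}$
$b = - \frac{20}{7} - \frac{4 \sqrt{15}}{7}$ ($b = - \frac{\left(5 + \sqrt{-1 + \left(-2 + 3 \cdot 6\right)}\right) 4}{7} = - \frac{\left(5 + \sqrt{-1 + \left(-2 + 18\right)}\right) 4}{7} = - \frac{\left(5 + \sqrt{-1 + 16}\right) 4}{7} = - \frac{\left(5 + \sqrt{15}\right) 4}{7} = - \frac{20 + 4 \sqrt{15}}{7} = - \frac{20}{7} - \frac{4 \sqrt{15}}{7} \approx -5.0703$)
$A{\left(x,W \right)} = - \frac{20}{7} + x - \frac{4 \sqrt{15}}{7}$ ($A{\left(x,W \right)} = x - \left(\frac{20}{7} + \frac{4 \sqrt{15}}{7}\right) = - \frac{20}{7} + x - \frac{4 \sqrt{15}}{7}$)
$A{\left(-14,-7 + 20 \right)} - u{\left(F \right)} = \left(- \frac{20}{7} - 14 - \frac{4 \sqrt{15}}{7}\right) - -41 = \left(- \frac{118}{7} - \frac{4 \sqrt{15}}{7}\right) + 41 = \frac{169}{7} - \frac{4 \sqrt{15}}{7}$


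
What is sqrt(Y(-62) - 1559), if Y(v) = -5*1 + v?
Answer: I*sqrt(1626) ≈ 40.324*I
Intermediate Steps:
Y(v) = -5 + v
sqrt(Y(-62) - 1559) = sqrt((-5 - 62) - 1559) = sqrt(-67 - 1559) = sqrt(-1626) = I*sqrt(1626)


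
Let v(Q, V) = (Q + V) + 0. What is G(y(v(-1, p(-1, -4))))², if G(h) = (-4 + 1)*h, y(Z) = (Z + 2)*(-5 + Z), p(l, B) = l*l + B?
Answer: 2916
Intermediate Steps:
p(l, B) = B + l² (p(l, B) = l² + B = B + l²)
v(Q, V) = Q + V
y(Z) = (-5 + Z)*(2 + Z) (y(Z) = (2 + Z)*(-5 + Z) = (-5 + Z)*(2 + Z))
G(h) = -3*h
G(y(v(-1, p(-1, -4))))² = (-3*(-10 + (-1 + (-4 + (-1)²))² - 3*(-1 + (-4 + (-1)²))))² = (-3*(-10 + (-1 + (-4 + 1))² - 3*(-1 + (-4 + 1))))² = (-3*(-10 + (-1 - 3)² - 3*(-1 - 3)))² = (-3*(-10 + (-4)² - 3*(-4)))² = (-3*(-10 + 16 + 12))² = (-3*18)² = (-54)² = 2916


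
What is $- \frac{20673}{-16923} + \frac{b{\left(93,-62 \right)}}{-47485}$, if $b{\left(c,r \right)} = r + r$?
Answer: $\frac{327918619}{267862885} \approx 1.2242$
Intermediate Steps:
$b{\left(c,r \right)} = 2 r$
$- \frac{20673}{-16923} + \frac{b{\left(93,-62 \right)}}{-47485} = - \frac{20673}{-16923} + \frac{2 \left(-62\right)}{-47485} = \left(-20673\right) \left(- \frac{1}{16923}\right) - - \frac{124}{47485} = \frac{6891}{5641} + \frac{124}{47485} = \frac{327918619}{267862885}$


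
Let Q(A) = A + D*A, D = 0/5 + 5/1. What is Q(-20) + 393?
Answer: 273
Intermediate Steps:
D = 5 (D = 0*(⅕) + 5*1 = 0 + 5 = 5)
Q(A) = 6*A (Q(A) = A + 5*A = 6*A)
Q(-20) + 393 = 6*(-20) + 393 = -120 + 393 = 273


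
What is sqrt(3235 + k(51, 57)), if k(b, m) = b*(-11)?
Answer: sqrt(2674) ≈ 51.711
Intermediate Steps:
k(b, m) = -11*b
sqrt(3235 + k(51, 57)) = sqrt(3235 - 11*51) = sqrt(3235 - 561) = sqrt(2674)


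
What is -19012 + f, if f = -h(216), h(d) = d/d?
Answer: -19013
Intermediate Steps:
h(d) = 1
f = -1 (f = -1*1 = -1)
-19012 + f = -19012 - 1 = -19013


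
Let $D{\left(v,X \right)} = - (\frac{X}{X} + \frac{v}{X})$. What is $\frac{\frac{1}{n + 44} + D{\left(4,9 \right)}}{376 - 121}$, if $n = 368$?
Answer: $- \frac{5347}{945540} \approx -0.005655$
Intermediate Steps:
$D{\left(v,X \right)} = -1 - \frac{v}{X}$ ($D{\left(v,X \right)} = - (1 + \frac{v}{X}) = -1 - \frac{v}{X}$)
$\frac{\frac{1}{n + 44} + D{\left(4,9 \right)}}{376 - 121} = \frac{\frac{1}{368 + 44} + \frac{\left(-1\right) 9 - 4}{9}}{376 - 121} = \frac{\frac{1}{412} + \frac{-9 - 4}{9}}{376 - 121} = \frac{\frac{1}{412} + \frac{1}{9} \left(-13\right)}{255} = \left(\frac{1}{412} - \frac{13}{9}\right) \frac{1}{255} = \left(- \frac{5347}{3708}\right) \frac{1}{255} = - \frac{5347}{945540}$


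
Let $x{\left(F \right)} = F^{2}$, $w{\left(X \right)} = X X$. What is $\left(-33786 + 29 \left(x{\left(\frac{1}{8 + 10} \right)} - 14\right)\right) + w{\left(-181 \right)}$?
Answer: $- \frac{463615}{324} \approx -1430.9$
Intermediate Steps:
$w{\left(X \right)} = X^{2}$
$\left(-33786 + 29 \left(x{\left(\frac{1}{8 + 10} \right)} - 14\right)\right) + w{\left(-181 \right)} = \left(-33786 + 29 \left(\left(\frac{1}{8 + 10}\right)^{2} - 14\right)\right) + \left(-181\right)^{2} = \left(-33786 + 29 \left(\left(\frac{1}{18}\right)^{2} - 14\right)\right) + 32761 = \left(-33786 + 29 \left(\frac{1}{324} - 14\right)\right) + 32761 = \left(-33786 + 29 \left(- \frac{4535}{324}\right)\right) + 32761 = \left(-33786 - \frac{131515}{324}\right) + 32761 = - \frac{11078179}{324} + 32761 = - \frac{463615}{324}$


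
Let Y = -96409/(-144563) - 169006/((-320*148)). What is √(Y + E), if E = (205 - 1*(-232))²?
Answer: √34967954827465305905390/427906480 ≈ 437.00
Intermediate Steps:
Y = 14498972309/3423251840 (Y = -96409*(-1/144563) - 169006/(-47360) = 96409/144563 - 169006*(-1/47360) = 96409/144563 + 84503/23680 = 14498972309/3423251840 ≈ 4.2354)
E = 190969 (E = (205 + 232)² = 437² = 190969)
√(Y + E) = √(14498972309/3423251840 + 190969) = √(653749479605269/3423251840) = √34967954827465305905390/427906480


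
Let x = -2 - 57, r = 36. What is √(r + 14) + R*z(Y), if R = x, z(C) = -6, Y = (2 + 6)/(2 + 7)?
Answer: 354 + 5*√2 ≈ 361.07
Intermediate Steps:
Y = 8/9 ≈ 0.88889
x = -59
R = -59
√(r + 14) + R*z(Y) = √(36 + 14) - 59*(-6) = √50 + 354 = 5*√2 + 354 = 354 + 5*√2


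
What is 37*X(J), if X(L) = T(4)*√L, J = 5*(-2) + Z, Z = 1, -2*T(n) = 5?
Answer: -555*I/2 ≈ -277.5*I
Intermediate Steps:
T(n) = -5/2 (T(n) = -½*5 = -5/2)
J = -9 (J = 5*(-2) + 1 = -10 + 1 = -9)
X(L) = -5*√L/2
37*X(J) = 37*(-15*I/2) = -555*I/2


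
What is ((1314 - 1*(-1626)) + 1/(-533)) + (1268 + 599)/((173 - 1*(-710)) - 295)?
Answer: 922402283/313404 ≈ 2943.2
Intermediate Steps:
((1314 - 1*(-1626)) + 1/(-533)) + (1268 + 599)/((173 - 1*(-710)) - 295) = ((1314 + 1626) - 1/533) + 1867/((173 + 710) - 295) = (2940 - 1/533) + 1867/(883 - 295) = 1567019/533 + 1867/588 = 922402283/313404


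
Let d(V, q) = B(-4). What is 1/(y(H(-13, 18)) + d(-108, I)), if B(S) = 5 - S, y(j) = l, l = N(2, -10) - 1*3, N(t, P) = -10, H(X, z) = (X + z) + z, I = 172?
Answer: -¼ ≈ -0.25000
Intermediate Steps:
H(X, z) = X + 2*z
l = -13 (l = -10 - 1*3 = -10 - 3 = -13)
y(j) = -13
d(V, q) = 9 (d(V, q) = 5 - 1*(-4) = 5 + 4 = 9)
1/(y(H(-13, 18)) + d(-108, I)) = 1/(-13 + 9) = 1/(-4) = -¼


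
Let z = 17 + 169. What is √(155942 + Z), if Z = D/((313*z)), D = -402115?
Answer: √528516349952538/58218 ≈ 394.89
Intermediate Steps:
z = 186
Z = -402115/58218 (Z = -402115/(313*186) = -402115/58218 ≈ -6.9071)
√(155942 + Z) = √(155942 - 402115/58218) = √(9078229241/58218) = √528516349952538/58218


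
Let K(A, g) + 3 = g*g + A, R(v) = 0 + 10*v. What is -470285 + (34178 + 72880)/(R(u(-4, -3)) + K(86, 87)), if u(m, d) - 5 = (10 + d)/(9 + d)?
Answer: -10882544011/23141 ≈ -4.7027e+5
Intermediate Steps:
u(m, d) = 5 + (10 + d)/(9 + d)
R(v) = 10*v
K(A, g) = -3 + A + g**2 (K(A, g) = -3 + (g*g + A) = -3 + (g**2 + A) = -3 + (A + g**2) = -3 + A + g**2)
-470285 + (34178 + 72880)/(R(u(-4, -3)) + K(86, 87)) = -470285 + (34178 + 72880)/(10*((55 + 6*(-3))/(9 - 3)) + (-3 + 86 + 87**2)) = -470285 + 107058/(10*((55 - 18)/6) + (-3 + 86 + 7569)) = -470285 + 107058/(10*((1/6)*37) + 7652) = -470285 + 107058/(10*(37/6) + 7652) = -470285 + 107058/(185/3 + 7652) = -470285 + 107058/(23141/3) = -470285 + 107058*(3/23141) = -470285 + 321174/23141 = -10882544011/23141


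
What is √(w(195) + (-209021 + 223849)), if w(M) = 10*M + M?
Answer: √16973 ≈ 130.28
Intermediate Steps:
w(M) = 11*M
√(w(195) + (-209021 + 223849)) = √(11*195 + (-209021 + 223849)) = √(2145 + 14828) = √16973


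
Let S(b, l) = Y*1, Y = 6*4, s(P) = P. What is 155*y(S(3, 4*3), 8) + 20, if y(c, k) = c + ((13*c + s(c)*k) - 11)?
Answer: 80155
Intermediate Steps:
Y = 24
S(b, l) = 24 (S(b, l) = 24*1 = 24)
y(c, k) = -11 + 14*c + c*k (y(c, k) = c + ((13*c + c*k) - 11) = c + (-11 + 13*c + c*k) = -11 + 14*c + c*k)
155*y(S(3, 4*3), 8) + 20 = 155*(-11 + 14*24 + 24*8) + 20 = 155*(-11 + 336 + 192) + 20 = 155*517 + 20 = 80135 + 20 = 80155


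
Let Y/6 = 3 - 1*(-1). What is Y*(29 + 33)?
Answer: 1488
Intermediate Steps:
Y = 24 (Y = 6*(3 - 1*(-1)) = 6*(3 + 1) = 6*4 = 24)
Y*(29 + 33) = 24*(29 + 33) = 24*62 = 1488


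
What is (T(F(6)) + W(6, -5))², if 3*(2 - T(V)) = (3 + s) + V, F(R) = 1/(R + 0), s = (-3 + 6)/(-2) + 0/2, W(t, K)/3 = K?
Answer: 14884/81 ≈ 183.75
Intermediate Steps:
W(t, K) = 3*K
s = -3/2 (s = 3*(-½) + 0*(½) = -3/2 + 0 = -3/2 ≈ -1.5000)
F(R) = 1/R
T(V) = 3/2 - V/3 (T(V) = 2 - ((3 - 3/2) + V)/3 = 2 - (3/2 + V)/3 = 2 + (-½ - V/3) = 3/2 - V/3)
(T(F(6)) + W(6, -5))² = ((3/2 - ⅓/6) + 3*(-5))² = ((3/2 - ⅓*⅙) - 15)² = ((3/2 - 1/18) - 15)² = (13/9 - 15)² = (-122/9)² = 14884/81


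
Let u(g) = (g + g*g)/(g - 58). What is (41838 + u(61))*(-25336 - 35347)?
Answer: -7846069168/3 ≈ -2.6154e+9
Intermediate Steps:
u(g) = (g + g**2)/(-58 + g)
(41838 + u(61))*(-25336 - 35347) = (41838 + 61*(1 + 61)/(-58 + 61))*(-25336 - 35347) = (41838 + 61*62/3)*(-60683) = (41838 + 61*(1/3)*62)*(-60683) = (41838 + 3782/3)*(-60683) = (129296/3)*(-60683) = -7846069168/3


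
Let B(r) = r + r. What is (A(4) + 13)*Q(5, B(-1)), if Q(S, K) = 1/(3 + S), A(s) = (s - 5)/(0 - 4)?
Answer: 53/32 ≈ 1.6563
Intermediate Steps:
B(r) = 2*r
A(s) = 5/4 - s/4 (A(s) = (-5 + s)/(-4) = (-5 + s)*(-¼) = 5/4 - s/4)
(A(4) + 13)*Q(5, B(-1)) = ((5/4 - ¼*4) + 13)/(3 + 5) = ((5/4 - 1) + 13)/8 = (¼ + 13)*(⅛) = (53/4)*(⅛) = 53/32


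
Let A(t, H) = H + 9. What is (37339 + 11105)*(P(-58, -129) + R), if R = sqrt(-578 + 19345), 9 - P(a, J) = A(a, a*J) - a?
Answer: -365267760 + 339108*sqrt(383) ≈ -3.5863e+8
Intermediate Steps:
A(t, H) = 9 + H
P(a, J) = a - J*a (P(a, J) = 9 - ((9 + a*J) - a) = 9 - ((9 + J*a) - a) = 9 - (9 - a + J*a) = 9 + (-9 + a - J*a) = a - J*a)
R = 7*sqrt(383) (R = sqrt(18767) = 7*sqrt(383) ≈ 136.99)
(37339 + 11105)*(P(-58, -129) + R) = (37339 + 11105)*(-58*(1 - 1*(-129)) + 7*sqrt(383)) = 48444*(-58*(1 + 129) + 7*sqrt(383)) = 48444*(-58*130 + 7*sqrt(383)) = 48444*(-7540 + 7*sqrt(383)) = -365267760 + 339108*sqrt(383)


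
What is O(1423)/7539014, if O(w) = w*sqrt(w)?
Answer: 1423*sqrt(1423)/7539014 ≈ 0.0071202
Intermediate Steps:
O(w) = w**(3/2)
O(1423)/7539014 = 1423**(3/2)/7539014 = (1423*sqrt(1423))*(1/7539014) = 1423*sqrt(1423)/7539014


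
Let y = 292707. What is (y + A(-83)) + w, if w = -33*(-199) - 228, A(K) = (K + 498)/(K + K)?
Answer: 598087/2 ≈ 2.9904e+5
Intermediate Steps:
A(K) = (498 + K)/(2*K) (A(K) = (498 + K)/((2*K)) = (498 + K)*(1/(2*K)) = (498 + K)/(2*K))
w = 6339 (w = 6567 - 228 = 6339)
(y + A(-83)) + w = (292707 + (½)*(498 - 83)/(-83)) + 6339 = (292707 + (½)*(-1/83)*415) + 6339 = (292707 - 5/2) + 6339 = 585409/2 + 6339 = 598087/2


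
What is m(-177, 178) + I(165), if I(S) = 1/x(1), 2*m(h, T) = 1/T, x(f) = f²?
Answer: 357/356 ≈ 1.0028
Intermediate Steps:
m(h, T) = 1/(2*T)
I(S) = 1 (I(S) = 1/(1²) = 1/1 = 1)
m(-177, 178) + I(165) = (½)/178 + 1 = (½)*(1/178) + 1 = 1/356 + 1 = 357/356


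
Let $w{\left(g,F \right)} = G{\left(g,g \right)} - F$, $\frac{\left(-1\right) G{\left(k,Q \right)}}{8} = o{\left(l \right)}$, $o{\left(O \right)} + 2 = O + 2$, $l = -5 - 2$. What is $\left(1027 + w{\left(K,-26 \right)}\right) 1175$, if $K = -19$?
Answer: $1303075$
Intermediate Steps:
$l = -7$ ($l = -5 - 2 = -7$)
$o{\left(O \right)} = O$ ($o{\left(O \right)} = -2 + \left(O + 2\right) = -2 + \left(2 + O\right) = O$)
$G{\left(k,Q \right)} = 56$ ($G{\left(k,Q \right)} = \left(-8\right) \left(-7\right) = 56$)
$w{\left(g,F \right)} = 56 - F$
$\left(1027 + w{\left(K,-26 \right)}\right) 1175 = \left(1027 + \left(56 - -26\right)\right) 1175 = \left(1027 + \left(56 + 26\right)\right) 1175 = \left(1027 + 82\right) 1175 = 1109 \cdot 1175 = 1303075$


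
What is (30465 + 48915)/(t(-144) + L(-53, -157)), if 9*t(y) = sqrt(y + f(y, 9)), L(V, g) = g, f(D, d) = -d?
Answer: -8011710/15847 - 17010*I*sqrt(17)/15847 ≈ -505.57 - 4.4257*I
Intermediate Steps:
t(y) = sqrt(-9 + y)/9 (t(y) = sqrt(y - 1*9)/9 = sqrt(y - 9)/9 = sqrt(-9 + y)/9)
(30465 + 48915)/(t(-144) + L(-53, -157)) = (30465 + 48915)/(sqrt(-9 - 144)/9 - 157) = 79380/(sqrt(-153)/9 - 157) = 79380/((3*I*sqrt(17))/9 - 157) = 79380/(I*sqrt(17)/3 - 157) = 79380/(-157 + I*sqrt(17)/3)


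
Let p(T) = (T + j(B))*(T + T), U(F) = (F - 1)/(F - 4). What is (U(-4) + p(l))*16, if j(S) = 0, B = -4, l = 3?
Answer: 298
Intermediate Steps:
U(F) = (-1 + F)/(-4 + F)
p(T) = 2*T² (p(T) = (T + 0)*(T + T) = T*(2*T) = 2*T²)
(U(-4) + p(l))*16 = ((-1 - 4)/(-4 - 4) + 2*3²)*16 = (-5/(-8) + 2*9)*16 = (-⅛*(-5) + 18)*16 = (5/8 + 18)*16 = (149/8)*16 = 298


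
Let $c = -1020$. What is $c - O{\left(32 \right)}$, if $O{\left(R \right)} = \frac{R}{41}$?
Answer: $- \frac{41852}{41} \approx -1020.8$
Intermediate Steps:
$O{\left(R \right)} = \frac{R}{41}$ ($O{\left(R \right)} = R \frac{1}{41} = \frac{R}{41}$)
$c - O{\left(32 \right)} = -1020 - \frac{1}{41} \cdot 32 = -1020 - \frac{32}{41} = - \frac{41852}{41}$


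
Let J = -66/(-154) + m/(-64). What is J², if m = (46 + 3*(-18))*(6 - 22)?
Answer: 121/49 ≈ 2.4694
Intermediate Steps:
m = 128 (m = (46 - 54)*(-16) = -8*(-16) = 128)
J = -11/7 (J = -66/(-154) + 128/(-64) = -66*(-1/154) + 128*(-1/64) = 3/7 - 2 = -11/7 ≈ -1.5714)
J² = (-11/7)² = 121/49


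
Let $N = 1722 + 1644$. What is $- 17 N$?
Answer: $-57222$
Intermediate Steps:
$N = 3366$
$- 17 N = \left(-17\right) 3366 = -57222$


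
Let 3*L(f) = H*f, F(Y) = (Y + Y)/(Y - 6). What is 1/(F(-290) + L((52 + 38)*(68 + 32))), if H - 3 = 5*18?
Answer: 74/20646145 ≈ 3.5842e-6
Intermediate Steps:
H = 93 (H = 3 + 5*18 = 3 + 90 = 93)
F(Y) = 2*Y/(-6 + Y) (F(Y) = (2*Y)/(-6 + Y) = 2*Y/(-6 + Y))
L(f) = 31*f (L(f) = (93*f)/3 = 31*f)
1/(F(-290) + L((52 + 38)*(68 + 32))) = 1/(2*(-290)/(-6 - 290) + 31*((52 + 38)*(68 + 32))) = 1/(2*(-290)/(-296) + 31*(90*100)) = 1/(2*(-290)*(-1/296) + 31*9000) = 1/(145/74 + 279000) = 1/(20646145/74) = 74/20646145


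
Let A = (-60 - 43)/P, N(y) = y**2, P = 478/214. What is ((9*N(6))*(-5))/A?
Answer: 387180/11021 ≈ 35.131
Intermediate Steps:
P = 239/107 (P = 478*(1/214) = 239/107 ≈ 2.2336)
A = -11021/239 (A = (-60 - 43)/(239/107) = -103*107/239 = -11021/239 ≈ -46.113)
((9*N(6))*(-5))/A = ((9*6**2)*(-5))/(-11021/239) = ((9*36)*(-5))*(-239/11021) = (324*(-5))*(-239/11021) = -1620*(-239/11021) = 387180/11021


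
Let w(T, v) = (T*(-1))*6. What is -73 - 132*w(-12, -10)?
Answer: -9577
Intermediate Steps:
w(T, v) = -6*T (w(T, v) = -T*6 = -6*T)
-73 - 132*w(-12, -10) = -73 - (-792)*(-12) = -73 - 132*72 = -73 - 9504 = -9577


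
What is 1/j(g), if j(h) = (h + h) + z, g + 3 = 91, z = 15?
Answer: 1/191 ≈ 0.0052356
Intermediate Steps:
g = 88 (g = -3 + 91 = 88)
j(h) = 15 + 2*h (j(h) = (h + h) + 15 = 2*h + 15 = 15 + 2*h)
1/j(g) = 1/(15 + 2*88) = 1/(15 + 176) = 1/191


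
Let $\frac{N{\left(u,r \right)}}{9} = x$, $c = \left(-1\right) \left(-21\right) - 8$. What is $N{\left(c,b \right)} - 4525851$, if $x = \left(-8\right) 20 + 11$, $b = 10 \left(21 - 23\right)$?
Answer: $-4527192$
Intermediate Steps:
$c = 13$ ($c = 21 - 8 = 13$)
$b = -20$ ($b = 10 \left(-2\right) = -20$)
$x = -149$ ($x = -160 + 11 = -149$)
$N{\left(u,r \right)} = -1341$ ($N{\left(u,r \right)} = 9 \left(-149\right) = -1341$)
$N{\left(c,b \right)} - 4525851 = -1341 - 4525851 = -4527192$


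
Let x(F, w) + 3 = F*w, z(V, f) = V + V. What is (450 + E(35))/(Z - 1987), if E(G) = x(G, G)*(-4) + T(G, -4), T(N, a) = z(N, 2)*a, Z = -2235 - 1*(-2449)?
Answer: 4718/1773 ≈ 2.6610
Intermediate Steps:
Z = 214 (Z = -2235 + 2449 = 214)
z(V, f) = 2*V
T(N, a) = 2*N*a (T(N, a) = (2*N)*a = 2*N*a)
x(F, w) = -3 + F*w
E(G) = 12 - 8*G - 4*G² (E(G) = (-3 + G*G)*(-4) + 2*G*(-4) = (-3 + G²)*(-4) - 8*G = (12 - 4*G²) - 8*G = 12 - 8*G - 4*G²)
(450 + E(35))/(Z - 1987) = (450 + (12 - 8*35 - 4*35²))/(214 - 1987) = (450 + (12 - 280 - 4*1225))/(-1773) = (450 + (12 - 280 - 4900))*(-1/1773) = (450 - 5168)*(-1/1773) = -4718*(-1/1773) = 4718/1773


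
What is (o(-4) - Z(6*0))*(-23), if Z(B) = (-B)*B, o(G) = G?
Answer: 92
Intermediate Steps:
Z(B) = -B²
(o(-4) - Z(6*0))*(-23) = (-4 - (-1)*(6*0)²)*(-23) = (-4 - (-1)*0²)*(-23) = (-4 - (-1)*0)*(-23) = (-4 - 1*0)*(-23) = (-4 + 0)*(-23) = -4*(-23) = 92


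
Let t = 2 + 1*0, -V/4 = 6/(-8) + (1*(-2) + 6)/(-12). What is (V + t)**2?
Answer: 361/9 ≈ 40.111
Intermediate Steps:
V = 13/3 (V = -4*(6/(-8) + (1*(-2) + 6)/(-12)) = -4*(6*(-1/8) + (-2 + 6)*(-1/12)) = -4*(-3/4 + 4*(-1/12)) = -4*(-3/4 - 1/3) = -4*(-13/12) = 13/3 ≈ 4.3333)
t = 2 (t = 2 + 0 = 2)
(V + t)**2 = (13/3 + 2)**2 = (19/3)**2 = 361/9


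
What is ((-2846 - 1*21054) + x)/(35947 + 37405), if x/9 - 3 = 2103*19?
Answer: 83935/18338 ≈ 4.5771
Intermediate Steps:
x = 359640 (x = 27 + 9*(2103*19) = 27 + 9*39957 = 27 + 359613 = 359640)
((-2846 - 1*21054) + x)/(35947 + 37405) = ((-2846 - 1*21054) + 359640)/(35947 + 37405) = ((-2846 - 21054) + 359640)/73352 = (-23900 + 359640)*(1/73352) = 335740*(1/73352) = 83935/18338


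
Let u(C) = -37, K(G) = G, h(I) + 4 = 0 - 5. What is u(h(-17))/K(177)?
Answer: -37/177 ≈ -0.20904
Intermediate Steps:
h(I) = -9 (h(I) = -4 + (0 - 5) = -4 - 5 = -9)
u(h(-17))/K(177) = -37/177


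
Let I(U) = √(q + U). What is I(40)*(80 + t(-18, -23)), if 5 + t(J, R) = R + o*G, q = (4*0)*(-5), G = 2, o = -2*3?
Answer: 80*√10 ≈ 252.98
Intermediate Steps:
o = -6
q = 0 (q = 0*(-5) = 0)
t(J, R) = -17 + R (t(J, R) = -5 + (R - 6*2) = -5 + (R - 12) = -5 + (-12 + R) = -17 + R)
I(U) = √U (I(U) = √(0 + U) = √U)
I(40)*(80 + t(-18, -23)) = √40*(80 + (-17 - 23)) = (2*√10)*(80 - 40) = (2*√10)*40 = 80*√10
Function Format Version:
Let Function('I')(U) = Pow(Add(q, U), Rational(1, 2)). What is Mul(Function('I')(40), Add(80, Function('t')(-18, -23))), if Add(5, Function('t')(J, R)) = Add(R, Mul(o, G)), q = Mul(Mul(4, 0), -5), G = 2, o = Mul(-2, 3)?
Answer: Mul(80, Pow(10, Rational(1, 2))) ≈ 252.98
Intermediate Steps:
o = -6
q = 0 (q = Mul(0, -5) = 0)
Function('t')(J, R) = Add(-17, R) (Function('t')(J, R) = Add(-5, Add(R, Mul(-6, 2))) = Add(-5, Add(R, -12)) = Add(-5, Add(-12, R)) = Add(-17, R))
Function('I')(U) = Pow(U, Rational(1, 2)) (Function('I')(U) = Pow(Add(0, U), Rational(1, 2)) = Pow(U, Rational(1, 2)))
Mul(Function('I')(40), Add(80, Function('t')(-18, -23))) = Mul(Pow(40, Rational(1, 2)), Add(80, Add(-17, -23))) = Mul(Mul(2, Pow(10, Rational(1, 2))), Add(80, -40)) = Mul(Mul(2, Pow(10, Rational(1, 2))), 40) = Mul(80, Pow(10, Rational(1, 2)))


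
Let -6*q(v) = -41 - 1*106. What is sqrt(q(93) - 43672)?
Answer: I*sqrt(174590)/2 ≈ 208.92*I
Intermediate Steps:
q(v) = 49/2 (q(v) = -(-41 - 1*106)/6 = -(-41 - 106)/6 = -1/6*(-147) = 49/2)
sqrt(q(93) - 43672) = sqrt(49/2 - 43672) = sqrt(-87295/2) = I*sqrt(174590)/2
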